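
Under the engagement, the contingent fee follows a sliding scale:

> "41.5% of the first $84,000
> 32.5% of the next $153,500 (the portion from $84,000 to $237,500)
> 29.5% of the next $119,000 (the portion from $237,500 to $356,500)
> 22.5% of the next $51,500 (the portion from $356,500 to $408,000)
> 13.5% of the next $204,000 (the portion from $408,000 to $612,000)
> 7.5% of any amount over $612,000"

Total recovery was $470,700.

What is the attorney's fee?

First $84,000 at 41.5% = $34,860.00
Next $153,500 at 32.5% = $49,887.50
Next $119,000 at 29.5% = $35,105.00
Next $51,500 at 22.5% = $11,587.50
Remaining $62,700 at 13.5% = $8,464.50
Fee: $34,860.00 + $49,887.50 + $35,105.00 + $11,587.50 + $8,464.50 = $139,904.50

$139,904.50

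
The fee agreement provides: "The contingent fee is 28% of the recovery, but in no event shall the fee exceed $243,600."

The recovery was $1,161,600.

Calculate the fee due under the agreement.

$243,600.00

28% of $1,161,600 = $325,248.00
That exceeds the $243,600 cap, so the fee is capped at $243,600.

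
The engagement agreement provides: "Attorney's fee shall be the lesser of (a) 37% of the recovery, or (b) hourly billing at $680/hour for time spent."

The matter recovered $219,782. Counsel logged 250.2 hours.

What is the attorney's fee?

$81,319.34

(a) 37% of $219,782 = $81,319.34
(b) 250.2 × $680 = $170,136.00
The lesser is (a): $81,319.34.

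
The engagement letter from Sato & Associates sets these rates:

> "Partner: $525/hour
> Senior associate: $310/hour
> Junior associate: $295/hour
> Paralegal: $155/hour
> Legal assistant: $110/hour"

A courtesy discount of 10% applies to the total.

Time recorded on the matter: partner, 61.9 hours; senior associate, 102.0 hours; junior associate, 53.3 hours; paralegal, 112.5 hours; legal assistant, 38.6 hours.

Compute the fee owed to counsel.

Partner: 61.9 × $525 = $32,497.50
Senior associate: 102.0 × $310 = $31,620.00
Junior associate: 53.3 × $295 = $15,723.50
Paralegal: 112.5 × $155 = $17,437.50
Legal assistant: 38.6 × $110 = $4,246.00
Subtotal: $101,524.50
Less 10% discount: −$10,152.45
Total: $101,524.50 − $10,152.45 = $91,372.05

$91,372.05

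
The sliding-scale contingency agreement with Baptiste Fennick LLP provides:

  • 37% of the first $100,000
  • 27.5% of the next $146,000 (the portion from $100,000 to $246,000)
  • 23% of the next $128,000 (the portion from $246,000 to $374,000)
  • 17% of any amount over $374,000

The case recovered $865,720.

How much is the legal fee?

First $100,000 at 37% = $37,000.00
Next $146,000 at 27.5% = $40,150.00
Next $128,000 at 23% = $29,440.00
Remaining $491,720 at 17% = $83,592.40
Fee: $37,000.00 + $40,150.00 + $29,440.00 + $83,592.40 = $190,182.40

$190,182.40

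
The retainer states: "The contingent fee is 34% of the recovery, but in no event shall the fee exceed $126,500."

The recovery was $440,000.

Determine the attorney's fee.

34% of $440,000 = $149,600.00
That exceeds the $126,500 cap, so the fee is capped at $126,500.

$126,500.00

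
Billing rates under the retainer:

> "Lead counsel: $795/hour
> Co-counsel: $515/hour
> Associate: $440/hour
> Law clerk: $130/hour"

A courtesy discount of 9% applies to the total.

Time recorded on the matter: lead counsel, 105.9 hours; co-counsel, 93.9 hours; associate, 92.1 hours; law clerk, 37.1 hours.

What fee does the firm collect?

Lead counsel: 105.9 × $795 = $84,190.50
Co-counsel: 93.9 × $515 = $48,358.50
Associate: 92.1 × $440 = $40,524.00
Law clerk: 37.1 × $130 = $4,823.00
Subtotal: $177,896.00
Less 9% discount: −$16,010.64
Total: $177,896.00 − $16,010.64 = $161,885.36

$161,885.36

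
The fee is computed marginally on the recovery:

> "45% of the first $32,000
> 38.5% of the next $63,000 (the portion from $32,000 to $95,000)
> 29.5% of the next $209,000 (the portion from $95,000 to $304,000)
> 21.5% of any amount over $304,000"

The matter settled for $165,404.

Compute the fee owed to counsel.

First $32,000 at 45% = $14,400.00
Next $63,000 at 38.5% = $24,255.00
Remaining $70,404 at 29.5% = $20,769.18
Fee: $14,400.00 + $24,255.00 + $20,769.18 = $59,424.18

$59,424.18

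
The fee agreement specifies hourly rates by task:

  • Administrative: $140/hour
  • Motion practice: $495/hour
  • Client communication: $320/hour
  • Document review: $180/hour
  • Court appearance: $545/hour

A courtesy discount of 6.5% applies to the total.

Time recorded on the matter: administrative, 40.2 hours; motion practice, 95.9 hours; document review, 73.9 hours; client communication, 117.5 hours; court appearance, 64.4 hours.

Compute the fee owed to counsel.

$130,057.10

Administrative: 40.2 × $140 = $5,628.00
Motion practice: 95.9 × $495 = $47,470.50
Client communication: 117.5 × $320 = $37,600.00
Document review: 73.9 × $180 = $13,302.00
Court appearance: 64.4 × $545 = $35,098.00
Subtotal: $139,098.50
Less 6.5% discount: −$9,041.40
Total: $139,098.50 − $9,041.40 = $130,057.10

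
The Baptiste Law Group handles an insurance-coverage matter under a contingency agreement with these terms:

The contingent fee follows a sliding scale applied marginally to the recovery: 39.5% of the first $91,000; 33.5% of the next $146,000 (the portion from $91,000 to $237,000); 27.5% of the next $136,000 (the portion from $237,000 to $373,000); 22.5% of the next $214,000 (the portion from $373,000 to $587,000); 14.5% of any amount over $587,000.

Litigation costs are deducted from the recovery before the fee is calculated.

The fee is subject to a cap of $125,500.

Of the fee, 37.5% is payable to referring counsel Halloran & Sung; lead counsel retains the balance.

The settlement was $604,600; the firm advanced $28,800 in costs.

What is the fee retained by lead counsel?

$78,437.50

Fee base (net of costs): $604,600 − $28,800 = $575,800
First $91,000 at 39.5% = $35,945.00
Next $146,000 at 33.5% = $48,910.00
Next $136,000 at 27.5% = $37,400.00
Remaining $202,800 at 22.5% = $45,630.00
Fee: $35,945.00 + $48,910.00 + $37,400.00 + $45,630.00 = $167,885.00
$167,885.00 exceeds the $125,500 cap, so the fee is capped at $125,500.00.
Referral share: 37.5% of $125,500.00 = $47,062.50; lead counsel retains $125,500.00 − $47,062.50 = $78,437.50.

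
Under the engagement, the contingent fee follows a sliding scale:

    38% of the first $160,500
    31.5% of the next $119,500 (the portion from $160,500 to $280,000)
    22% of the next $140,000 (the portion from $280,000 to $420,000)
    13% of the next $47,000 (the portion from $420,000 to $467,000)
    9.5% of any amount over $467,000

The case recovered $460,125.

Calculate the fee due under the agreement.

$134,648.75

First $160,500 at 38% = $60,990.00
Next $119,500 at 31.5% = $37,642.50
Next $140,000 at 22% = $30,800.00
Remaining $40,125 at 13% = $5,216.25
Fee: $60,990.00 + $37,642.50 + $30,800.00 + $5,216.25 = $134,648.75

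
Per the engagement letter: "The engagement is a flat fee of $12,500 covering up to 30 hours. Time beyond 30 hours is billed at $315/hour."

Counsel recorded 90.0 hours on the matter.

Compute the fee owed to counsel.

Flat fee: $12,500.00
Excess hours: 90.0 − 30 = 60.0
Overrun: 60.0 × $315 = $18,900.00
Total: $12,500.00 + $18,900.00 = $31,400.00

$31,400.00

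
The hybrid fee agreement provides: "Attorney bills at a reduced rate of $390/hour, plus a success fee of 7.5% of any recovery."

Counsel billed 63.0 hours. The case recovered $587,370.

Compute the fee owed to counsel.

$68,622.75

Hourly: 63.0 × $390 = $24,570.00
Success fee: 7.5% of $587,370 = $44,052.75
Total: $24,570.00 + $44,052.75 = $68,622.75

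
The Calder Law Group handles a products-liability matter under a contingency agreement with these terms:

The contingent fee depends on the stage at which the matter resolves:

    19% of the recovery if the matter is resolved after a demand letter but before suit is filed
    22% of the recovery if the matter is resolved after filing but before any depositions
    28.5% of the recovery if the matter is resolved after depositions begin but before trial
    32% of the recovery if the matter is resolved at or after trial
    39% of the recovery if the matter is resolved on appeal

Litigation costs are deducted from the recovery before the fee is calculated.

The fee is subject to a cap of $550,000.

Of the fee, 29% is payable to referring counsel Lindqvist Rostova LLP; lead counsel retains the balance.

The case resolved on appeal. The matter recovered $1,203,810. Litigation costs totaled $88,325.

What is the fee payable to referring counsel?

$126,161.35

Fee base (net of costs): $1,203,810 − $88,325 = $1,115,485
The matter resolved on appeal, so the 39% rate applies.
$1,115,485 × 39% = $435,039.15
$435,039.15 is under the $550,000 cap.
Referral share: 29% of $435,039.15 = $126,161.35; lead counsel retains $435,039.15 − $126,161.35 = $308,877.80.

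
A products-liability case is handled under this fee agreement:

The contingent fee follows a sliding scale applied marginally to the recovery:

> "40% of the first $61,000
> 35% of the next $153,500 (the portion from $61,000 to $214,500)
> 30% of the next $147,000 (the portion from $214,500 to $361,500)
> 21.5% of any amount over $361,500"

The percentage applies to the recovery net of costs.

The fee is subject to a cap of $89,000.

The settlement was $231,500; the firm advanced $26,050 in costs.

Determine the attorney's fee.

Fee base (net of costs): $231,500 − $26,050 = $205,450
First $61,000 at 40% = $24,400.00
Remaining $144,450 at 35% = $50,557.50
Fee: $24,400.00 + $50,557.50 = $74,957.50
$74,957.50 is under the $89,000 cap.

$74,957.50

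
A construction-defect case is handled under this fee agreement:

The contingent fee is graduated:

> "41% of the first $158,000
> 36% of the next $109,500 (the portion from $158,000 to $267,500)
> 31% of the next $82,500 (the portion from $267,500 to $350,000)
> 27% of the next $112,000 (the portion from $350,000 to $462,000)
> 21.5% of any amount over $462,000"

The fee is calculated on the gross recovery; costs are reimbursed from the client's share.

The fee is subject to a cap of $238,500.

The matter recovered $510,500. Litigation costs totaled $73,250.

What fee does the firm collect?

$170,442.50

Fee base is the gross recovery, $510,500; costs are reimbursed separately.
First $158,000 at 41% = $64,780.00
Next $109,500 at 36% = $39,420.00
Next $82,500 at 31% = $25,575.00
Next $112,000 at 27% = $30,240.00
Remaining $48,500 at 21.5% = $10,427.50
Fee: $64,780.00 + $39,420.00 + $25,575.00 + $30,240.00 + $10,427.50 = $170,442.50
$170,442.50 is under the $238,500 cap.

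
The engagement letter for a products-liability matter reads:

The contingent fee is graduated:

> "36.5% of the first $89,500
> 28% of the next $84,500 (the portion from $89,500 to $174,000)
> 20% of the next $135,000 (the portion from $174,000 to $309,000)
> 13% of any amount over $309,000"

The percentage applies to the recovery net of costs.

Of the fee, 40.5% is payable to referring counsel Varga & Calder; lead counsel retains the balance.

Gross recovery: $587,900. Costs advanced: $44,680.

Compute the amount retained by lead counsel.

$67,696.78

Fee base (net of costs): $587,900 − $44,680 = $543,220
First $89,500 at 36.5% = $32,667.50
Next $84,500 at 28% = $23,660.00
Next $135,000 at 20% = $27,000.00
Remaining $234,220 at 13% = $30,448.60
Fee: $32,667.50 + $23,660.00 + $27,000.00 + $30,448.60 = $113,776.10
Referral share: 40.5% of $113,776.10 = $46,079.32; lead counsel retains $113,776.10 − $46,079.32 = $67,696.78.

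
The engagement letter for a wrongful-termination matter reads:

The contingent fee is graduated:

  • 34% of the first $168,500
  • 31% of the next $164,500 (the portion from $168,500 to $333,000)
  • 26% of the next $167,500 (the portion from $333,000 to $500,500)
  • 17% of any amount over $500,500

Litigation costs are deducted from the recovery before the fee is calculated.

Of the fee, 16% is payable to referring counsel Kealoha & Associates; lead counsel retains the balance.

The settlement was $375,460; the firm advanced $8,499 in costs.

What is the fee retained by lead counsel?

Fee base (net of costs): $375,460 − $8,499 = $366,961
First $168,500 at 34% = $57,290.00
Next $164,500 at 31% = $50,995.00
Remaining $33,961 at 26% = $8,829.86
Fee: $57,290.00 + $50,995.00 + $8,829.86 = $117,114.86
Referral share: 16% of $117,114.86 = $18,738.38; lead counsel retains $117,114.86 − $18,738.38 = $98,376.48.

$98,376.48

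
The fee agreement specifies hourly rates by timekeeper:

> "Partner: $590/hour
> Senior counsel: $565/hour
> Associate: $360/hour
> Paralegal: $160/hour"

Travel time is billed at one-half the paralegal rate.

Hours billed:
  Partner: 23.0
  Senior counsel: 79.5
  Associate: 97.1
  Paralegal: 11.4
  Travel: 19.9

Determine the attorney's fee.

Partner: 23.0 × $590 = $13,570.00
Senior counsel: 79.5 × $565 = $44,917.50
Associate: 97.1 × $360 = $34,956.00
Paralegal: 11.4 × $160 = $1,824.00
Subtotal: $13,570.00 + $44,917.50 + $34,956.00 + $1,824.00 = $95,267.50
Travel: 19.9 × ($160 ÷ 2) = 19.9 × $80.00 = $1,592.00
Total: $95,267.50 + $1,592.00 = $96,859.50

$96,859.50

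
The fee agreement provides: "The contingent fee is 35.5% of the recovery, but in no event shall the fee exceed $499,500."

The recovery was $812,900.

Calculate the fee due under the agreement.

35.5% of $812,900 = $288,579.50
That is under the $499,500 cap.

$288,579.50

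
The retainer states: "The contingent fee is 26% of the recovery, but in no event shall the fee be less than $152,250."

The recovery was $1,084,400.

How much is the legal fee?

26% of $1,084,400 = $281,944.00
That exceeds the $152,250 minimum.

$281,944.00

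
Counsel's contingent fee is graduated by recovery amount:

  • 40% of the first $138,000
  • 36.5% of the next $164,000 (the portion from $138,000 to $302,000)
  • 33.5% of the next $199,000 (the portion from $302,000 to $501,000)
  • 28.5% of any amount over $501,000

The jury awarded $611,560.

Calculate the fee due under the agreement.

First $138,000 at 40% = $55,200.00
Next $164,000 at 36.5% = $59,860.00
Next $199,000 at 33.5% = $66,665.00
Remaining $110,560 at 28.5% = $31,509.60
Fee: $55,200.00 + $59,860.00 + $66,665.00 + $31,509.60 = $213,234.60

$213,234.60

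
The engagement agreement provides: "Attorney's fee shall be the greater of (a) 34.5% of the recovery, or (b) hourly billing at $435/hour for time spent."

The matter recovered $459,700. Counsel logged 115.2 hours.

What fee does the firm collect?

(a) 34.5% of $459,700 = $158,596.50
(b) 115.2 × $435 = $50,112.00
The greater is (a): $158,596.50.

$158,596.50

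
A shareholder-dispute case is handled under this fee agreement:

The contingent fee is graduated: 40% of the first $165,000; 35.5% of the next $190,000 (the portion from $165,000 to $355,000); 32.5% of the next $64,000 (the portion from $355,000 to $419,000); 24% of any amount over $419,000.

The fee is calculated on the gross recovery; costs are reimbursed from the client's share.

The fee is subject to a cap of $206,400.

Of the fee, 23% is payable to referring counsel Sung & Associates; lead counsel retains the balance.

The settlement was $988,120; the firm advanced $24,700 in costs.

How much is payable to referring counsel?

$47,472.00

Fee base is the gross recovery, $988,120; costs are reimbursed separately.
First $165,000 at 40% = $66,000.00
Next $190,000 at 35.5% = $67,450.00
Next $64,000 at 32.5% = $20,800.00
Remaining $569,120 at 24% = $136,588.80
Fee: $66,000.00 + $67,450.00 + $20,800.00 + $136,588.80 = $290,838.80
$290,838.80 exceeds the $206,400 cap, so the fee is capped at $206,400.00.
Referral share: 23% of $206,400.00 = $47,472.00; lead counsel retains $206,400.00 − $47,472.00 = $158,928.00.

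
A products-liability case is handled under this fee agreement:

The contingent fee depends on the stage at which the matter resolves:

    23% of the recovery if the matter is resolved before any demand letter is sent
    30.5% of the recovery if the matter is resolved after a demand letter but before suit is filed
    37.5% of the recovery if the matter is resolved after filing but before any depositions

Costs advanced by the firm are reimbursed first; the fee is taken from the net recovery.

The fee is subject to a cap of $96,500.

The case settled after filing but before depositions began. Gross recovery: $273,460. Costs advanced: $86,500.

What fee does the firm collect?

$70,110.00

Fee base (net of costs): $273,460 − $86,500 = $186,960
The matter settled after filing but before depositions began, so the 37.5% rate applies.
$186,960 × 37.5% = $70,110.00
$70,110.00 is under the $96,500 cap.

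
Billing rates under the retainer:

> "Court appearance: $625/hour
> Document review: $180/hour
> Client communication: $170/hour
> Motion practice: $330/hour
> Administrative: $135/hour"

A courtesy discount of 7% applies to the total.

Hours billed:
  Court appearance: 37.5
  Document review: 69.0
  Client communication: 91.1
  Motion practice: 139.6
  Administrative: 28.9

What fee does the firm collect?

$94,222.02

Court appearance: 37.5 × $625 = $23,437.50
Document review: 69.0 × $180 = $12,420.00
Client communication: 91.1 × $170 = $15,487.00
Motion practice: 139.6 × $330 = $46,068.00
Administrative: 28.9 × $135 = $3,901.50
Subtotal: $101,314.00
Less 7% discount: −$7,091.98
Total: $101,314.00 − $7,091.98 = $94,222.02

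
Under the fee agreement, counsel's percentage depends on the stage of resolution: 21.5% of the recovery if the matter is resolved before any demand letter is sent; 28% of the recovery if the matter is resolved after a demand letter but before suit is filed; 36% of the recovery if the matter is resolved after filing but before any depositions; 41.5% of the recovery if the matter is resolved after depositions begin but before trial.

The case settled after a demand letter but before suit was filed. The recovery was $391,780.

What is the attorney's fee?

$109,698.40

The matter settled after a demand letter but before suit was filed, so the 28% rate applies.
$391,780 × 28% = $109,698.40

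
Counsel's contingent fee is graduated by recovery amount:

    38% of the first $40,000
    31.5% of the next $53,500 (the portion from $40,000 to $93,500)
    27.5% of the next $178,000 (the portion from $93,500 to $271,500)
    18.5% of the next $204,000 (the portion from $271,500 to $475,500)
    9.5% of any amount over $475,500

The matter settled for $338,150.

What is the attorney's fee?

$93,332.75

First $40,000 at 38% = $15,200.00
Next $53,500 at 31.5% = $16,852.50
Next $178,000 at 27.5% = $48,950.00
Remaining $66,650 at 18.5% = $12,330.25
Fee: $15,200.00 + $16,852.50 + $48,950.00 + $12,330.25 = $93,332.75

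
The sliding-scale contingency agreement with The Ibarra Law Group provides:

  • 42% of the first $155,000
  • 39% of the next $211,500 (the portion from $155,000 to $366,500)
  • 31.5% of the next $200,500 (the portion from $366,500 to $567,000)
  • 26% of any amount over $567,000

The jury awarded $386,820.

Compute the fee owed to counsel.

$153,985.80

First $155,000 at 42% = $65,100.00
Next $211,500 at 39% = $82,485.00
Remaining $20,320 at 31.5% = $6,400.80
Fee: $65,100.00 + $82,485.00 + $6,400.80 = $153,985.80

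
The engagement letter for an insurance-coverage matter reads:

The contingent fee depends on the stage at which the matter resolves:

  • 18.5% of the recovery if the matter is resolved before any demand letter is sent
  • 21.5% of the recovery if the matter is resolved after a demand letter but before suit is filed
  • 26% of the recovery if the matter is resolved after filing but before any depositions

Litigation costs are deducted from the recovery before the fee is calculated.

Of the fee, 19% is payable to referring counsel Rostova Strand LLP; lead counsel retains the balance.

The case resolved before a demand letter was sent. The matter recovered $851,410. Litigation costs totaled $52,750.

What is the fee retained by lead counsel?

$119,679.20

Fee base (net of costs): $851,410 − $52,750 = $798,660
The matter resolved before a demand letter was sent, so the 18.5% rate applies.
$798,660 × 18.5% = $147,752.10
Referral share: 19% of $147,752.10 = $28,072.90; lead counsel retains $147,752.10 − $28,072.90 = $119,679.20.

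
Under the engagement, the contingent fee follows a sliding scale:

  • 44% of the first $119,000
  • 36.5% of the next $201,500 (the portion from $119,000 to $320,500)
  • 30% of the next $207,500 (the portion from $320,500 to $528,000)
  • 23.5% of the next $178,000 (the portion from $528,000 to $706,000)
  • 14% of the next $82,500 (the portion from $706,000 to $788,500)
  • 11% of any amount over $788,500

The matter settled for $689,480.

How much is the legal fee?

First $119,000 at 44% = $52,360.00
Next $201,500 at 36.5% = $73,547.50
Next $207,500 at 30% = $62,250.00
Remaining $161,480 at 23.5% = $37,947.80
Fee: $52,360.00 + $73,547.50 + $62,250.00 + $37,947.80 = $226,105.30

$226,105.30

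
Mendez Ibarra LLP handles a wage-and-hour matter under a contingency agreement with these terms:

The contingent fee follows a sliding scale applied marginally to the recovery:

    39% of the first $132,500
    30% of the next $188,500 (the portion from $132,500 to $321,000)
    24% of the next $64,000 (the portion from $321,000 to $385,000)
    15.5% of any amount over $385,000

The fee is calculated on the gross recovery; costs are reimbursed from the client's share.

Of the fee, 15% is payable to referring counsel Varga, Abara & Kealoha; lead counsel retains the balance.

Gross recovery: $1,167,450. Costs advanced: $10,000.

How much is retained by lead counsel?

$208,135.04

Fee base is the gross recovery, $1,167,450; costs are reimbursed separately.
First $132,500 at 39% = $51,675.00
Next $188,500 at 30% = $56,550.00
Next $64,000 at 24% = $15,360.00
Remaining $782,450 at 15.5% = $121,279.75
Fee: $51,675.00 + $56,550.00 + $15,360.00 + $121,279.75 = $244,864.75
Referral share: 15% of $244,864.75 = $36,729.71; lead counsel retains $244,864.75 − $36,729.71 = $208,135.04.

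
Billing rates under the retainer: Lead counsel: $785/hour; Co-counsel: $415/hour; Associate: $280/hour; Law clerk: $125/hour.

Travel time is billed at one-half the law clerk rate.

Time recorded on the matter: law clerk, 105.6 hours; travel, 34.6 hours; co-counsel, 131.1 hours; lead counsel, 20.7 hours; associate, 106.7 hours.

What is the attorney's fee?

Lead counsel: 20.7 × $785 = $16,249.50
Co-counsel: 131.1 × $415 = $54,406.50
Associate: 106.7 × $280 = $29,876.00
Law clerk: 105.6 × $125 = $13,200.00
Subtotal: $16,249.50 + $54,406.50 + $29,876.00 + $13,200.00 = $113,732.00
Travel: 34.6 × ($125 ÷ 2) = 34.6 × $62.50 = $2,162.50
Total: $113,732.00 + $2,162.50 = $115,894.50

$115,894.50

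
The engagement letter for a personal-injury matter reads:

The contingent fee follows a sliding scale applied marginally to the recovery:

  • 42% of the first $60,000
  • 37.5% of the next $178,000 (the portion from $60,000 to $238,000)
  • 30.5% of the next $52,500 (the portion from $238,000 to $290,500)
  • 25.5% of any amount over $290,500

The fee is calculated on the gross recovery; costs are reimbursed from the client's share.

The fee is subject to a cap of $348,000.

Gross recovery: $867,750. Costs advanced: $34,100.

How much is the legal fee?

Fee base is the gross recovery, $867,750; costs are reimbursed separately.
First $60,000 at 42% = $25,200.00
Next $178,000 at 37.5% = $66,750.00
Next $52,500 at 30.5% = $16,012.50
Remaining $577,250 at 25.5% = $147,198.75
Fee: $25,200.00 + $66,750.00 + $16,012.50 + $147,198.75 = $255,161.25
$255,161.25 is under the $348,000 cap.

$255,161.25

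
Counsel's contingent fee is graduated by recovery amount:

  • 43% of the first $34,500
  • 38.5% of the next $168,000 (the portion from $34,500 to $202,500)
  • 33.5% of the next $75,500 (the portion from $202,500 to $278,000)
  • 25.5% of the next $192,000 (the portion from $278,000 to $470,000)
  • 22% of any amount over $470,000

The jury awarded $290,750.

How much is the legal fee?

First $34,500 at 43% = $14,835.00
Next $168,000 at 38.5% = $64,680.00
Next $75,500 at 33.5% = $25,292.50
Remaining $12,750 at 25.5% = $3,251.25
Fee: $14,835.00 + $64,680.00 + $25,292.50 + $3,251.25 = $108,058.75

$108,058.75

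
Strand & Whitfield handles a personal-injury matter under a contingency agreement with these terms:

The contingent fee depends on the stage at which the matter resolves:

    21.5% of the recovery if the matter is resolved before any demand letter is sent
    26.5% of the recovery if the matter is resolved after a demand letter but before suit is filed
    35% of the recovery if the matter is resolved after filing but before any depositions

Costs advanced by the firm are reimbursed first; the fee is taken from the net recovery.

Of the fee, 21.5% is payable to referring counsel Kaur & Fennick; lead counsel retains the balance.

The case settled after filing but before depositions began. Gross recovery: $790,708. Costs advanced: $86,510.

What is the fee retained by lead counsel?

Fee base (net of costs): $790,708 − $86,510 = $704,198
The matter settled after filing but before depositions began, so the 35% rate applies.
$704,198 × 35% = $246,469.30
Referral share: 21.5% of $246,469.30 = $52,990.90; lead counsel retains $246,469.30 − $52,990.90 = $193,478.40.

$193,478.40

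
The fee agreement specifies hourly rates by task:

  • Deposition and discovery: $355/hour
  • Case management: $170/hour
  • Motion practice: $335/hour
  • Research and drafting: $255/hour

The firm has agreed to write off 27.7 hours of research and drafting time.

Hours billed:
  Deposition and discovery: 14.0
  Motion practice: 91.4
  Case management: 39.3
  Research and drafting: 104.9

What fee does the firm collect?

Deposition and discovery: 14.0 × $355 = $4,970.00
Case management: 39.3 × $170 = $6,681.00
Motion practice: 91.4 × $335 = $30,619.00
Research and drafting: 104.9 × $255 = $26,749.50
Subtotal: $69,019.50
Write-off: 27.7 × $255 = $7,063.50
Total: $69,019.50 − $7,063.50 = $61,956.00

$61,956.00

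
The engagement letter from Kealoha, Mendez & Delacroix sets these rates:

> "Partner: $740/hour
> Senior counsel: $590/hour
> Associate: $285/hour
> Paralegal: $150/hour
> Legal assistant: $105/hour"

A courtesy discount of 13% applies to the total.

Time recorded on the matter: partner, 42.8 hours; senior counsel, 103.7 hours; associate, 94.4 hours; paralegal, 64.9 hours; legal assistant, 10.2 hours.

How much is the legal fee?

$113,591.55

Partner: 42.8 × $740 = $31,672.00
Senior counsel: 103.7 × $590 = $61,183.00
Associate: 94.4 × $285 = $26,904.00
Paralegal: 64.9 × $150 = $9,735.00
Legal assistant: 10.2 × $105 = $1,071.00
Subtotal: $130,565.00
Less 13% discount: −$16,973.45
Total: $130,565.00 − $16,973.45 = $113,591.55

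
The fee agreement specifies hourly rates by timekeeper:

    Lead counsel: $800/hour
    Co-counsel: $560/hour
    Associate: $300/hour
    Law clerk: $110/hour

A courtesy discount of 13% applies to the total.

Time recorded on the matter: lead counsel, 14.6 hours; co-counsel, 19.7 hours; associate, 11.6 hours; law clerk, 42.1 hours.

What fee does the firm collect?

Lead counsel: 14.6 × $800 = $11,680.00
Co-counsel: 19.7 × $560 = $11,032.00
Associate: 11.6 × $300 = $3,480.00
Law clerk: 42.1 × $110 = $4,631.00
Subtotal: $30,823.00
Less 13% discount: −$4,006.99
Total: $30,823.00 − $4,006.99 = $26,816.01

$26,816.01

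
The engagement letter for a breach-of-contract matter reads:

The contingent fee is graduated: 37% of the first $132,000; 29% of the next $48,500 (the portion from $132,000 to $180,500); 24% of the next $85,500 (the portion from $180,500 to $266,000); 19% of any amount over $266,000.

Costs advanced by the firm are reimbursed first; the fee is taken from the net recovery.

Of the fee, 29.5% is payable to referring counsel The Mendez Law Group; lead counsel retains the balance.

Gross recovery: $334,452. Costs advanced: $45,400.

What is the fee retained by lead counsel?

Fee base (net of costs): $334,452 − $45,400 = $289,052
First $132,000 at 37% = $48,840.00
Next $48,500 at 29% = $14,065.00
Next $85,500 at 24% = $20,520.00
Remaining $23,052 at 19% = $4,379.88
Fee: $48,840.00 + $14,065.00 + $20,520.00 + $4,379.88 = $87,804.88
Referral share: 29.5% of $87,804.88 = $25,902.44; lead counsel retains $87,804.88 − $25,902.44 = $61,902.44.

$61,902.44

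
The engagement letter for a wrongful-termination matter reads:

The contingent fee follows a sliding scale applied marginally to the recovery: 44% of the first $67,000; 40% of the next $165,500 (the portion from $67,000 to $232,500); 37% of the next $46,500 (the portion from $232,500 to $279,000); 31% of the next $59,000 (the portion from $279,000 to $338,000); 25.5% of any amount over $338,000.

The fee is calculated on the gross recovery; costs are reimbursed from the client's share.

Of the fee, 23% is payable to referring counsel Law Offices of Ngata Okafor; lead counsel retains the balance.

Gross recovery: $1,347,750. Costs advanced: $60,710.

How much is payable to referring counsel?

Fee base is the gross recovery, $1,347,750; costs are reimbursed separately.
First $67,000 at 44% = $29,480.00
Next $165,500 at 40% = $66,200.00
Next $46,500 at 37% = $17,205.00
Next $59,000 at 31% = $18,290.00
Remaining $1,009,750 at 25.5% = $257,486.25
Fee: $29,480.00 + $66,200.00 + $17,205.00 + $18,290.00 + $257,486.25 = $388,661.25
Referral share: 23% of $388,661.25 = $89,392.09; lead counsel retains $388,661.25 − $89,392.09 = $299,269.16.

$89,392.09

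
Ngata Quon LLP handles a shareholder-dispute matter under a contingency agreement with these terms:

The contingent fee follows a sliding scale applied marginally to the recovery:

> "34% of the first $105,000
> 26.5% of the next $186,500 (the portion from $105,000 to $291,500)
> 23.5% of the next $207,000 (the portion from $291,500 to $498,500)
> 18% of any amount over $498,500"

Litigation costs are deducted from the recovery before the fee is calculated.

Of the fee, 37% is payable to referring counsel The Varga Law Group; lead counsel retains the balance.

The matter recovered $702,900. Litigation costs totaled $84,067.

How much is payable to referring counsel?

Fee base (net of costs): $702,900 − $84,067 = $618,833
First $105,000 at 34% = $35,700.00
Next $186,500 at 26.5% = $49,422.50
Next $207,000 at 23.5% = $48,645.00
Remaining $120,333 at 18% = $21,659.94
Fee: $35,700.00 + $49,422.50 + $48,645.00 + $21,659.94 = $155,427.44
Referral share: 37% of $155,427.44 = $57,508.15; lead counsel retains $155,427.44 − $57,508.15 = $97,919.29.

$57,508.15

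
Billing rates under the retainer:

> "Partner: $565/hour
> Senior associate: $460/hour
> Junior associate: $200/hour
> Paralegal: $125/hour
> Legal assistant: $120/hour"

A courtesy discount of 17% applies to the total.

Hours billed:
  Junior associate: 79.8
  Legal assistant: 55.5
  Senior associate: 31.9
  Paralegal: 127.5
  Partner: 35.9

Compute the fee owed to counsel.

$61,017.45

Partner: 35.9 × $565 = $20,283.50
Senior associate: 31.9 × $460 = $14,674.00
Junior associate: 79.8 × $200 = $15,960.00
Paralegal: 127.5 × $125 = $15,937.50
Legal assistant: 55.5 × $120 = $6,660.00
Subtotal: $73,515.00
Less 17% discount: −$12,497.55
Total: $73,515.00 − $12,497.55 = $61,017.45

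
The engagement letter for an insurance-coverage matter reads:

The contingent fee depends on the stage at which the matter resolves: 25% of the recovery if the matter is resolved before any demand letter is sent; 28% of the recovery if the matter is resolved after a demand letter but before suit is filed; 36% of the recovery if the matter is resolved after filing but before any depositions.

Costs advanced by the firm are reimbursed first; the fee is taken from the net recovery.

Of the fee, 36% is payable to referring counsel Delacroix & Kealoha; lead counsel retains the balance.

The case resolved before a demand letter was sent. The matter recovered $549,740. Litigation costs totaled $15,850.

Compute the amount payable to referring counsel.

$48,050.10

Fee base (net of costs): $549,740 − $15,850 = $533,890
The matter resolved before a demand letter was sent, so the 25% rate applies.
$533,890 × 25% = $133,472.50
Referral share: 36% of $133,472.50 = $48,050.10; lead counsel retains $133,472.50 − $48,050.10 = $85,422.40.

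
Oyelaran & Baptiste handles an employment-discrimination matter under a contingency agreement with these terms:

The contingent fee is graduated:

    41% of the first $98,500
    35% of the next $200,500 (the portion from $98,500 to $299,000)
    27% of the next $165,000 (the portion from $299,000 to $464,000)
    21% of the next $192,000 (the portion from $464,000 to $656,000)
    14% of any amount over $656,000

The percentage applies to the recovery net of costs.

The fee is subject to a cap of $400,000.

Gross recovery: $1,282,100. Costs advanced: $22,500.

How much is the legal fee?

Fee base (net of costs): $1,282,100 − $22,500 = $1,259,600
First $98,500 at 41% = $40,385.00
Next $200,500 at 35% = $70,175.00
Next $165,000 at 27% = $44,550.00
Next $192,000 at 21% = $40,320.00
Remaining $603,600 at 14% = $84,504.00
Fee: $40,385.00 + $70,175.00 + $44,550.00 + $40,320.00 + $84,504.00 = $279,934.00
$279,934.00 is under the $400,000 cap.

$279,934.00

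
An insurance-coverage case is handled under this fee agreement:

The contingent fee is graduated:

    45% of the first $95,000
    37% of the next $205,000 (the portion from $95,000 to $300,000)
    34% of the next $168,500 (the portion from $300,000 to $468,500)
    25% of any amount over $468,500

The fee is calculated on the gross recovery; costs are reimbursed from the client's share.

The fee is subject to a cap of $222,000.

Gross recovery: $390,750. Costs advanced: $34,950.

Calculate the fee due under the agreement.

Fee base is the gross recovery, $390,750; costs are reimbursed separately.
First $95,000 at 45% = $42,750.00
Next $205,000 at 37% = $75,850.00
Remaining $90,750 at 34% = $30,855.00
Fee: $42,750.00 + $75,850.00 + $30,855.00 = $149,455.00
$149,455.00 is under the $222,000 cap.

$149,455.00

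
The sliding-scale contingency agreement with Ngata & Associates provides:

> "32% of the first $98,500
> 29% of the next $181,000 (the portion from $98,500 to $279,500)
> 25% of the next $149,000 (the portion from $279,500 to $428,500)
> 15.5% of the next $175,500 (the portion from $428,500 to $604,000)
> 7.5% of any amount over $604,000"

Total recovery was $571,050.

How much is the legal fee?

First $98,500 at 32% = $31,520.00
Next $181,000 at 29% = $52,490.00
Next $149,000 at 25% = $37,250.00
Remaining $142,550 at 15.5% = $22,095.25
Fee: $31,520.00 + $52,490.00 + $37,250.00 + $22,095.25 = $143,355.25

$143,355.25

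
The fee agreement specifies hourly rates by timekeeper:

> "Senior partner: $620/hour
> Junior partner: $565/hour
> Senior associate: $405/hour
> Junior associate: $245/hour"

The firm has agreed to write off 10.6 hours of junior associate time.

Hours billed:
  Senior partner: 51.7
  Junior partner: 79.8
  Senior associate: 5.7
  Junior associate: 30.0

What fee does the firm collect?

Senior partner: 51.7 × $620 = $32,054.00
Junior partner: 79.8 × $565 = $45,087.00
Senior associate: 5.7 × $405 = $2,308.50
Junior associate: 30.0 × $245 = $7,350.00
Subtotal: $86,799.50
Write-off: 10.6 × $245 = $2,597.00
Total: $86,799.50 − $2,597.00 = $84,202.50

$84,202.50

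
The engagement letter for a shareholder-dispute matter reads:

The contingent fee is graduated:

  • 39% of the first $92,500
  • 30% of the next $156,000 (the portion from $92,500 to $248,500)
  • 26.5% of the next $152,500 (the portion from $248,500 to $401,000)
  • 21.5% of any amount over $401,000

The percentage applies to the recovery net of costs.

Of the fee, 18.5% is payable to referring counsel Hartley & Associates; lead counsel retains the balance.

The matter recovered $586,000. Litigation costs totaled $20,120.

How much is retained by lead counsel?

Fee base (net of costs): $586,000 − $20,120 = $565,880
First $92,500 at 39% = $36,075.00
Next $156,000 at 30% = $46,800.00
Next $152,500 at 26.5% = $40,412.50
Remaining $164,880 at 21.5% = $35,449.20
Fee: $36,075.00 + $46,800.00 + $40,412.50 + $35,449.20 = $158,736.70
Referral share: 18.5% of $158,736.70 = $29,366.29; lead counsel retains $158,736.70 − $29,366.29 = $129,370.41.

$129,370.41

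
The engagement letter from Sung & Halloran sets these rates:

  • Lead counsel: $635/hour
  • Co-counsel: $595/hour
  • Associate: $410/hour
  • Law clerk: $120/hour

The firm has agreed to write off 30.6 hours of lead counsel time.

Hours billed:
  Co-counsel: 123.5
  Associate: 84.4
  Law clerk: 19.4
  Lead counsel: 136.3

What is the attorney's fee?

Lead counsel: 136.3 × $635 = $86,550.50
Co-counsel: 123.5 × $595 = $73,482.50
Associate: 84.4 × $410 = $34,604.00
Law clerk: 19.4 × $120 = $2,328.00
Subtotal: $196,965.00
Write-off: 30.6 × $635 = $19,431.00
Total: $196,965.00 − $19,431.00 = $177,534.00

$177,534.00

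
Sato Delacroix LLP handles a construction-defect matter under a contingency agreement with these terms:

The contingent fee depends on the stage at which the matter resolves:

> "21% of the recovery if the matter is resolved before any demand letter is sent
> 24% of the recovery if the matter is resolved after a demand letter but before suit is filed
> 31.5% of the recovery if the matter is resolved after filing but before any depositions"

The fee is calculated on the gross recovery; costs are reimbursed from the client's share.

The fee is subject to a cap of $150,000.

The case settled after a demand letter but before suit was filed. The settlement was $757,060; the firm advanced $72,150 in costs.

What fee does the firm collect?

$150,000.00

Fee base is the gross recovery, $757,060; costs are reimbursed separately.
The matter settled after a demand letter but before suit was filed, so the 24% rate applies.
$757,060 × 24% = $181,694.40
$181,694.40 exceeds the $150,000 cap, so the fee is capped at $150,000.00.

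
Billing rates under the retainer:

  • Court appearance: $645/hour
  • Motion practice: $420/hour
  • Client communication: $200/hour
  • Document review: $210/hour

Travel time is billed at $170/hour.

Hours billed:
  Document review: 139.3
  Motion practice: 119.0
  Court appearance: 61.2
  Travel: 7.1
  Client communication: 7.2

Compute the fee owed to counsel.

$121,354.00

Court appearance: 61.2 × $645 = $39,474.00
Motion practice: 119.0 × $420 = $49,980.00
Client communication: 7.2 × $200 = $1,440.00
Document review: 139.3 × $210 = $29,253.00
Subtotal: $39,474.00 + $49,980.00 + $1,440.00 + $29,253.00 = $120,147.00
Travel: 7.1 × $170 = $1,207.00
Total: $120,147.00 + $1,207.00 = $121,354.00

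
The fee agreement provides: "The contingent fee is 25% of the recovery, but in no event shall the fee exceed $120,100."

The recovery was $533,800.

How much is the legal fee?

$120,100.00

25% of $533,800 = $133,450.00
That exceeds the $120,100 cap, so the fee is capped at $120,100.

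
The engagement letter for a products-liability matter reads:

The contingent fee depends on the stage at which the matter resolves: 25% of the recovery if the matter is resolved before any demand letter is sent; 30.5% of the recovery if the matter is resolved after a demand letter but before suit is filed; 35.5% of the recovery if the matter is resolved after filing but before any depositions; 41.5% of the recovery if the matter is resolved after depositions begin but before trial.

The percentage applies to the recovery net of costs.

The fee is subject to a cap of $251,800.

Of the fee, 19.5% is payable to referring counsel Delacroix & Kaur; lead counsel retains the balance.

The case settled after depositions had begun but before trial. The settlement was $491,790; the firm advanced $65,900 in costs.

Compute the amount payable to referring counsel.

$34,465.15

Fee base (net of costs): $491,790 − $65,900 = $425,890
The matter settled after depositions had begun but before trial, so the 41.5% rate applies.
$425,890 × 41.5% = $176,744.35
$176,744.35 is under the $251,800 cap.
Referral share: 19.5% of $176,744.35 = $34,465.15; lead counsel retains $176,744.35 − $34,465.15 = $142,279.20.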